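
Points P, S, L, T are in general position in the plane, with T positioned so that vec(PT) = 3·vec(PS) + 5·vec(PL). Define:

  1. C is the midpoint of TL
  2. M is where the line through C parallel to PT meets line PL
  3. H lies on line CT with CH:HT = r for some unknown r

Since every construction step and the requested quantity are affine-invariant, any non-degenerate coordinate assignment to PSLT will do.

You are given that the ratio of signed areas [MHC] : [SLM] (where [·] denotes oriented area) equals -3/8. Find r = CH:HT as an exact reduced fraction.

r = -1/5

Work in coordinates with P = (0, 0), S = (1, 0), L = (0, 1), T = (3, 5).
1. C is the midpoint of TL ⇒ C = (3/2, 3)
2. M is where the line through C parallel to PT meets line PL ⇒ M = (0, 1/2)
3. With CH:HT = r, write λ = r/(r+1) so H = C + λ·(T−C); H is affine-linear in λ
Every point depending on H is an affine combination of H and λ-independent points, so each such coordinate is linear in λ; the λ² term in each signed area is a multiple of (T−C)×(T−C) = 0, so 2·[MHC] and 2·[SLM] are each linear in λ. Evaluating at λ=0 and λ=1:
  2·[MHC] = 3/4·λ,   2·[SLM] = 1/2
So [MHC]:[SLM] = (3/4·λ) / (1/2). Setting this equal to -3/8:
  3/4·λ = -3/8·(1/2)  ⇒  λ = -1/4
Then r = λ/(1−λ) = (-1/4)/(5/4) = -1/5. Check: with r = -1/5, H = (9/8, 5/2) and [MHC]:[SLM] = -3/8 as required.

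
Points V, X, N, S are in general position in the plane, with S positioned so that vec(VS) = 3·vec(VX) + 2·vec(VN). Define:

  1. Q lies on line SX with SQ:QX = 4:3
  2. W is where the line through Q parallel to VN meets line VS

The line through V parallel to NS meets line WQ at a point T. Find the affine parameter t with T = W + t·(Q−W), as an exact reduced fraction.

t = 13/8

Set V = (0, 0), X = (1, 0), N = (0, 1), S = (3, 2); any affine frame gives the same invariant.
1. Q lies on line SX with SQ:QX = 4:3 ⇒ Q = (13/7, 6/7)
2. W is where the line through Q parallel to VN meets line VS ⇒ W = (13/7, 26/21)
through V parallel to NS: direction (3, 1); meets WQ at T = (13/7, 13/21)
T = W + t·(Q−W) with t = 13/8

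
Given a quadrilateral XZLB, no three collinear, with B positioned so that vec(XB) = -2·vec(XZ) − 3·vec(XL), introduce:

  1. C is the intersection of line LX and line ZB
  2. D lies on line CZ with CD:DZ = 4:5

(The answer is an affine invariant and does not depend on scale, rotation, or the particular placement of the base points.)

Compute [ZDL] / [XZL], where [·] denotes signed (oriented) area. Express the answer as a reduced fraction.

Assign X = (0, 0), Z = (1, 0), L = (0, 1), B = (-2, -3) — the answer is frame-independent, so this choice is without loss of generality.
1. C is the intersection of line LX and line ZB ⇒ C = (0, -1)
2. D lies on line CZ with CD:DZ = 4:5 ⇒ D = (4/9, -5/9)
2·[ZDL] = -10/9, 2·[XZL] = 1
[ZDL]:[XZL] = -10/9:1 = -10/9

[ZDL]:[XZL] = -10/9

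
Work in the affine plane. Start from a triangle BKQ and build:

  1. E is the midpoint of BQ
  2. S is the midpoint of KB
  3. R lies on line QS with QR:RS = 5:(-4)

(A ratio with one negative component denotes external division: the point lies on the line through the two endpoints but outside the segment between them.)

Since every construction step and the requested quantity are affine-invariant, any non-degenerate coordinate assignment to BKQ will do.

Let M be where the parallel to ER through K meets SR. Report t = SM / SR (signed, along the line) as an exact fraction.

Assign B = (0, 0), K = (1, 0), Q = (0, 1) — the answer is frame-independent, so this choice is without loss of generality.
1. E is the midpoint of BQ ⇒ E = (0, 1/2)
2. S is the midpoint of KB ⇒ S = (1/2, 0)
3. R lies on line QS with QR:RS = 5:(-4) ⇒ R = (5/2, -4)
through K parallel to ER: direction (5/2, -9/2); meets SR at M = (-4, 9)
M = S + t·(R−S) with t = -9/4

t = -9/4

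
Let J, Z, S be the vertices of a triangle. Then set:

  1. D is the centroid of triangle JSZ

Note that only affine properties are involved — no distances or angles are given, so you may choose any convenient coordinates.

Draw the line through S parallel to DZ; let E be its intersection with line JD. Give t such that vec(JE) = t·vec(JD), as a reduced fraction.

t = 2

Assign J = (0, 0), Z = (1, 0), S = (0, 1) — the answer is frame-independent, so this choice is without loss of generality.
1. D is the centroid of triangle JSZ ⇒ D = (1/3, 1/3)
through S parallel to DZ: direction (2/3, -1/3); meets JD at E = (2/3, 2/3)
E = J + t·(D−J) with t = 2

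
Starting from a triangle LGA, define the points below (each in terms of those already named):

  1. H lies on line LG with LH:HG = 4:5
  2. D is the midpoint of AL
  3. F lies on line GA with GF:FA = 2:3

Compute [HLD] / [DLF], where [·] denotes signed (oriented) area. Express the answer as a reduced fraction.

Work in coordinates with L = (0, 0), G = (1, 0), A = (0, 1).
1. H lies on line LG with LH:HG = 4:5 ⇒ H = (4/9, 0)
2. D is the midpoint of AL ⇒ D = (0, 1/2)
3. F lies on line GA with GF:FA = 2:3 ⇒ F = (3/5, 2/5)
2·[HLD] = -2/9, 2·[DLF] = 3/10
[HLD]:[DLF] = -2/9:3/10 = -20/27

[HLD]:[DLF] = -20/27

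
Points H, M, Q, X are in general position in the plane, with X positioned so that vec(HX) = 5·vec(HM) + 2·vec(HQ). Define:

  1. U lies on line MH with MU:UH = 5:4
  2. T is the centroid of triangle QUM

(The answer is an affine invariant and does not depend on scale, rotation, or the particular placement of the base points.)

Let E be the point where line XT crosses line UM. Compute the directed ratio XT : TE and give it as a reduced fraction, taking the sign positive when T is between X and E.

XT:TE = 5

Choose coordinates H = (0, 0), M = (1, 0), Q = (0, 1), X = (5, 2).
1. U lies on line MH with MU:UH = 5:4 ⇒ U = (4/9, 0)
2. T is the centroid of triangle QUM ⇒ T = (13/27, 1/3)
line XT meets UM at E = (-19/45, 0)
T = X + t·(E−X) with t = 5/6, so XT:TE = 5/6:1/6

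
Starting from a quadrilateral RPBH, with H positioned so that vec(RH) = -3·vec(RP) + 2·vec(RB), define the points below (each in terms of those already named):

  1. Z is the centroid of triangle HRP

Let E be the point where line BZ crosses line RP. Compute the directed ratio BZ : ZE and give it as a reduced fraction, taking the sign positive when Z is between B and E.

BZ:ZE = 1/2

Choose coordinates R = (0, 0), P = (1, 0), B = (0, 1), H = (-3, 2).
1. Z is the centroid of triangle HRP ⇒ Z = (-2/3, 2/3)
line BZ meets RP at E = (-2, 0)
Z = B + t·(E−B) with t = 1/3, so BZ:ZE = 1/3:2/3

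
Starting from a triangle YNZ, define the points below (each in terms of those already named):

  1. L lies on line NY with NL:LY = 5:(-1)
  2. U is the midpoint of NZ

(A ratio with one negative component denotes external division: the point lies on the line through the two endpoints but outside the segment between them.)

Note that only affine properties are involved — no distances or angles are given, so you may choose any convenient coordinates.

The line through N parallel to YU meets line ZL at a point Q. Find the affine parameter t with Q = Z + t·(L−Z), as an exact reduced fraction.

Choose coordinates Y = (0, 0), N = (1, 0), Z = (0, 1).
1. L lies on line NY with NL:LY = 5:(-1) ⇒ L = (-1/4, 0)
2. U is the midpoint of NZ ⇒ U = (1/2, 1/2)
through N parallel to YU: direction (1/2, 1/2); meets ZL at Q = (-2/3, -5/3)
Q = Z + t·(L−Z) with t = 8/3

t = 8/3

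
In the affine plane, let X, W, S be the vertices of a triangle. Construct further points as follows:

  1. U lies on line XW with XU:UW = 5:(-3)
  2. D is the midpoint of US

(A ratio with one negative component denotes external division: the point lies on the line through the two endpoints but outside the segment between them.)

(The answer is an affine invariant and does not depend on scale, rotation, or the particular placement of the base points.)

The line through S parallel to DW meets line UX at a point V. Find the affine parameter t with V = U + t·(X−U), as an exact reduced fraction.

t = 6/5

Choose coordinates X = (0, 0), W = (1, 0), S = (0, 1).
1. U lies on line XW with XU:UW = 5:(-3) ⇒ U = (5/2, 0)
2. D is the midpoint of US ⇒ D = (5/4, 1/2)
through S parallel to DW: direction (-1/4, -1/2); meets UX at V = (-1/2, 0)
V = U + t·(X−U) with t = 6/5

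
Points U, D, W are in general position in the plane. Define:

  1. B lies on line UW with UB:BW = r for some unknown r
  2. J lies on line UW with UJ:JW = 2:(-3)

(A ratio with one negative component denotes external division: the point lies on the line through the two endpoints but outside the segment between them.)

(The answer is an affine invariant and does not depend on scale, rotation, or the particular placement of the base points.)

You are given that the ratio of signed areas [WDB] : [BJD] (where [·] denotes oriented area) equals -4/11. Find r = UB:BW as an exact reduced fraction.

Choose coordinates U = (0, 0), D = (1, 0), W = (0, 1).
1. With UB:BW = r, write λ = r/(r+1) so B = U + λ·(W−U); B is affine-linear in λ
2. J lies on line UW with UJ:JW = 2:(-3) ⇒ J = (0, -2)
Every point depending on B is an affine combination of B and λ-independent points, so each such coordinate is linear in λ; the λ² term in each signed area is a multiple of (W−U)×(W−U) = 0, so 2·[WDB] and 2·[BJD] are each linear in λ. Evaluating at λ=0 and λ=1:
  2·[WDB] = λ − 1,   2·[BJD] = λ + 2
So [WDB]:[BJD] = (λ − 1) / (λ + 2). Setting this equal to -4/11:
  λ − 1 = -4/11·(λ + 2)  ⇒  λ = 1/5
Then r = λ/(1−λ) = (1/5)/(4/5) = 1/4. Check: with r = 1/4, B = (0, 1/5) and [WDB]:[BJD] = -4/11 as required.

r = 1/4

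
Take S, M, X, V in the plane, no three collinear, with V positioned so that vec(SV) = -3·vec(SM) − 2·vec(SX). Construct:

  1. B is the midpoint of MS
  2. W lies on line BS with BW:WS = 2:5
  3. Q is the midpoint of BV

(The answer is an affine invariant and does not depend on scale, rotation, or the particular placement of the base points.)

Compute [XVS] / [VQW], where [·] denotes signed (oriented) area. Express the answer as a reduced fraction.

[XVS]:[VQW] = 21

Set S = (0, 0), M = (1, 0), X = (0, 1), V = (-3, -2); any affine frame gives the same invariant.
1. B is the midpoint of MS ⇒ B = (1/2, 0)
2. W lies on line BS with BW:WS = 2:5 ⇒ W = (5/14, 0)
3. Q is the midpoint of BV ⇒ Q = (-5/4, -1)
2·[XVS] = 3, 2·[VQW] = 1/7
[XVS]:[VQW] = 3:1/7 = 21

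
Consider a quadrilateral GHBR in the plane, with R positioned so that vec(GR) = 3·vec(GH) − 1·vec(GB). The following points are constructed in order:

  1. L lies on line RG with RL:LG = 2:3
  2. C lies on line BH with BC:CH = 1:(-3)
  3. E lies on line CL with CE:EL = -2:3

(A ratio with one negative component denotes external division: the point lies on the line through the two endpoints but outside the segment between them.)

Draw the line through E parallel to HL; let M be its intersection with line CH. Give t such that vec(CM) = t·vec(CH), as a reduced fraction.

Choose coordinates G = (0, 0), H = (1, 0), B = (0, 1), R = (3, -1).
1. L lies on line RG with RL:LG = 2:3 ⇒ L = (9/5, -3/5)
2. C lies on line BH with BC:CH = 1:(-3) ⇒ C = (-1/2, 3/2)
3. E lies on line CL with CE:EL = -2:3 ⇒ E = (-51/10, 57/10)
through E parallel to HL: direction (4/5, -3/5); meets CH at M = (-7/2, 9/2)
M = C + t·(H−C) with t = -2

t = -2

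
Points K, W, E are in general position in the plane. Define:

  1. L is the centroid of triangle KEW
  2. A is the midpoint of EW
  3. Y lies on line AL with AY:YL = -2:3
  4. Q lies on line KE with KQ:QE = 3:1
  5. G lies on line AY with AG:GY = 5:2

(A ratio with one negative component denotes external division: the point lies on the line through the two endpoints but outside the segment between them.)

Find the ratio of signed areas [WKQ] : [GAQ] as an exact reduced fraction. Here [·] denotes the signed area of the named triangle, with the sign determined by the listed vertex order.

Set K = (0, 0), W = (1, 0), E = (0, 1); any affine frame gives the same invariant.
1. L is the centroid of triangle KEW ⇒ L = (1/3, 1/3)
2. A is the midpoint of EW ⇒ A = (1/2, 1/2)
3. Y lies on line AL with AY:YL = -2:3 ⇒ Y = (5/6, 5/6)
4. Q lies on line KE with KQ:QE = 3:1 ⇒ Q = (0, 3/4)
5. G lies on line AY with AG:GY = 5:2 ⇒ G = (31/42, 31/42)
2·[WKQ] = -3/4, 2·[GAQ] = -5/28
[WKQ]:[GAQ] = -3/4:-5/28 = 21/5

[WKQ]:[GAQ] = 21/5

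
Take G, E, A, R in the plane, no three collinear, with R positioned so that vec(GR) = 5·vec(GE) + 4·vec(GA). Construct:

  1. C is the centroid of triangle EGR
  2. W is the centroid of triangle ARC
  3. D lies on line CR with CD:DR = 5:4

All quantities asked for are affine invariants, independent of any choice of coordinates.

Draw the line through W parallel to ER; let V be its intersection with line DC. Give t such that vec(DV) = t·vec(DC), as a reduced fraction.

Choose coordinates G = (0, 0), E = (1, 0), A = (0, 1), R = (5, 4).
1. C is the centroid of triangle EGR ⇒ C = (2, 4/3)
2. W is the centroid of triangle ARC ⇒ W = (7/3, 19/9)
3. D lies on line CR with CD:DR = 5:4 ⇒ D = (11/3, 76/27)
through W parallel to ER: direction (4, 4); meets DC at V = (-2, -20/9)
V = D + t·(C−D) with t = 17/5

t = 17/5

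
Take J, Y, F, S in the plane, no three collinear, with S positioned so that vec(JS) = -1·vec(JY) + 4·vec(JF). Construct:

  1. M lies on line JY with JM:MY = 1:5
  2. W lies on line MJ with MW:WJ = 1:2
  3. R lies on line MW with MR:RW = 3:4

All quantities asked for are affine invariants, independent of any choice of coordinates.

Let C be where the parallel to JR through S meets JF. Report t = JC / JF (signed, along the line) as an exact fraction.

t = 4

Assign J = (0, 0), Y = (1, 0), F = (0, 1), S = (-1, 4) — the answer is frame-independent, so this choice is without loss of generality.
1. M lies on line JY with JM:MY = 1:5 ⇒ M = (1/6, 0)
2. W lies on line MJ with MW:WJ = 1:2 ⇒ W = (1/9, 0)
3. R lies on line MW with MR:RW = 3:4 ⇒ R = (1/7, 0)
through S parallel to JR: direction (1/7, 0); meets JF at C = (0, 4)
C = J + t·(F−J) with t = 4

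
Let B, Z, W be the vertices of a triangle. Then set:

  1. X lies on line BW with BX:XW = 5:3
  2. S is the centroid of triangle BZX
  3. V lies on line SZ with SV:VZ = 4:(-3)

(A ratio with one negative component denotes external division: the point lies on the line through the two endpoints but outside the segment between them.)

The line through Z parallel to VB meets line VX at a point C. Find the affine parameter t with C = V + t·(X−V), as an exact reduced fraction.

t = 1/3

Assign B = (0, 0), Z = (1, 0), W = (0, 1) — the answer is frame-independent, so this choice is without loss of generality.
1. X lies on line BW with BX:XW = 5:3 ⇒ X = (0, 5/8)
2. S is the centroid of triangle BZX ⇒ S = (1/3, 5/24)
3. V lies on line SZ with SV:VZ = 4:(-3) ⇒ V = (3, -5/8)
through Z parallel to VB: direction (-3, 5/8); meets VX at C = (2, -5/24)
C = V + t·(X−V) with t = 1/3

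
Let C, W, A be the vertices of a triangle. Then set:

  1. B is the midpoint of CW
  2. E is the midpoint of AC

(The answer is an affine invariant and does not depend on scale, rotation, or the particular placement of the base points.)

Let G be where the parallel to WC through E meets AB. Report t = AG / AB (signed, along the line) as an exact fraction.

Set C = (0, 0), W = (1, 0), A = (0, 1); any affine frame gives the same invariant.
1. B is the midpoint of CW ⇒ B = (1/2, 0)
2. E is the midpoint of AC ⇒ E = (0, 1/2)
through E parallel to WC: direction (-1, 0); meets AB at G = (1/4, 1/2)
G = A + t·(B−A) with t = 1/2

t = 1/2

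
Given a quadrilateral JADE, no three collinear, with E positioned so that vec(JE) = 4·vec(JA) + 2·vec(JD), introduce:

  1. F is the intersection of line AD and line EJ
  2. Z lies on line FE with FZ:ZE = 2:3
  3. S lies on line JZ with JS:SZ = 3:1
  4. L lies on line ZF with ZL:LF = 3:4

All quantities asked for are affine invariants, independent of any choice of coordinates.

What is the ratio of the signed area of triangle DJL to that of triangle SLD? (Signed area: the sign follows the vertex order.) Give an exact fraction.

[DJL]:[SLD] = -20

Choose coordinates J = (0, 0), A = (1, 0), D = (0, 1), E = (4, 2).
1. F is the intersection of line AD and line EJ ⇒ F = (2/3, 1/3)
2. Z lies on line FE with FZ:ZE = 2:3 ⇒ Z = (2, 1)
3. S lies on line JZ with JS:SZ = 3:1 ⇒ S = (3/2, 3/4)
4. L lies on line ZF with ZL:LF = 3:4 ⇒ L = (10/7, 5/7)
2·[DJL] = 10/7, 2·[SLD] = -1/14
[DJL]:[SLD] = 10/7:-1/14 = -20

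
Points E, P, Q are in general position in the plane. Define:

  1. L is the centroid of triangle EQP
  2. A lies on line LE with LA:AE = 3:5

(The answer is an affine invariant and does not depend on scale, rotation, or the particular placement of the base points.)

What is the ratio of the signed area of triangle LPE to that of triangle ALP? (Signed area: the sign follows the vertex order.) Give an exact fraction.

Set E = (0, 0), P = (1, 0), Q = (0, 1); any affine frame gives the same invariant.
1. L is the centroid of triangle EQP ⇒ L = (1/3, 1/3)
2. A lies on line LE with LA:AE = 3:5 ⇒ A = (5/24, 5/24)
2·[LPE] = -1/3, 2·[ALP] = -1/8
[LPE]:[ALP] = -1/3:-1/8 = 8/3

[LPE]:[ALP] = 8/3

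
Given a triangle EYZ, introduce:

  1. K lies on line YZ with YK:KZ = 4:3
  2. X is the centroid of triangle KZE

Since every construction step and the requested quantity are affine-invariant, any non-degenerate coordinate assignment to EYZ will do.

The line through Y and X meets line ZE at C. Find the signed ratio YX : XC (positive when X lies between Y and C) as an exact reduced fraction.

YX:XC = 6

Work in coordinates with E = (0, 0), Y = (1, 0), Z = (0, 1).
1. K lies on line YZ with YK:KZ = 4:3 ⇒ K = (3/7, 4/7)
2. X is the centroid of triangle KZE ⇒ X = (1/7, 11/21)
line YX meets ZE at C = (0, 11/18)
X = Y + t·(C−Y) with t = 6/7, so YX:XC = 6/7:1/7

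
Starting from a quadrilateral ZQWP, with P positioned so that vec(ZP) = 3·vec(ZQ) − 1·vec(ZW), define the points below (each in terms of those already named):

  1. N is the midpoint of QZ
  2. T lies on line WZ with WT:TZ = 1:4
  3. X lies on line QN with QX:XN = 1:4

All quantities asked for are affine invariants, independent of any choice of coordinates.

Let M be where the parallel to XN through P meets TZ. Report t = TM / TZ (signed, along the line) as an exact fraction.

t = 9/4

Set Z = (0, 0), Q = (1, 0), W = (0, 1), P = (3, -1); any affine frame gives the same invariant.
1. N is the midpoint of QZ ⇒ N = (1/2, 0)
2. T lies on line WZ with WT:TZ = 1:4 ⇒ T = (0, 4/5)
3. X lies on line QN with QX:XN = 1:4 ⇒ X = (9/10, 0)
through P parallel to XN: direction (-2/5, 0); meets TZ at M = (0, -1)
M = T + t·(Z−T) with t = 9/4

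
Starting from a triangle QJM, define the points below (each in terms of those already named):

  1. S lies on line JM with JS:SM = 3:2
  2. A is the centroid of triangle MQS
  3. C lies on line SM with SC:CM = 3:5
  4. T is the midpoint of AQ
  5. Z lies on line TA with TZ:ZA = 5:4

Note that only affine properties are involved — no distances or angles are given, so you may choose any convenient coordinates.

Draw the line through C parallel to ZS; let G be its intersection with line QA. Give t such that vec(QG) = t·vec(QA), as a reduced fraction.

Set Q = (0, 0), J = (1, 0), M = (0, 1); any affine frame gives the same invariant.
1. S lies on line JM with JS:SM = 3:2 ⇒ S = (2/5, 3/5)
2. A is the centroid of triangle MQS ⇒ A = (2/15, 8/15)
3. C lies on line SM with SC:CM = 3:5 ⇒ C = (1/4, 3/4)
4. T is the midpoint of AQ ⇒ T = (1/15, 4/15)
5. Z lies on line TA with TZ:ZA = 5:4 ⇒ Z = (14/135, 56/135)
through C parallel to ZS: direction (8/27, 5/27); meets QA at G = (19/108, 19/27)
G = Q + t·(A−Q) with t = 95/72

t = 95/72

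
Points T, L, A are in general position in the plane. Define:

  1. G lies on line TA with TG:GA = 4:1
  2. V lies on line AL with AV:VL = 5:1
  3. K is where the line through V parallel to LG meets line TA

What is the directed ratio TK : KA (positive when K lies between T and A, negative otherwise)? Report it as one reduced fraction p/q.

Assign T = (0, 0), L = (1, 0), A = (0, 1) — the answer is frame-independent, so this choice is without loss of generality.
1. G lies on line TA with TG:GA = 4:1 ⇒ G = (0, 4/5)
2. V lies on line AL with AV:VL = 5:1 ⇒ V = (5/6, 1/6)
3. K is where the line through V parallel to LG meets line TA ⇒ K = (0, 5/6)
K = T + t·(A−T) with t = 5/6, so TK:KA = t:(1−t) = 5/6:1/6

TK:KA = 5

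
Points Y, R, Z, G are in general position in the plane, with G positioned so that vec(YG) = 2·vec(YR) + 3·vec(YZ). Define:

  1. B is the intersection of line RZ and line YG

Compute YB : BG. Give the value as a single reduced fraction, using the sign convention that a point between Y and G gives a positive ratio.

YB:BG = 1/4

Assign Y = (0, 0), R = (1, 0), Z = (0, 1), G = (2, 3) — the answer is frame-independent, so this choice is without loss of generality.
1. B is the intersection of line RZ and line YG ⇒ B = (2/5, 3/5)
B = Y + t·(G−Y) with t = 1/5, so YB:BG = t:(1−t) = 1/5:4/5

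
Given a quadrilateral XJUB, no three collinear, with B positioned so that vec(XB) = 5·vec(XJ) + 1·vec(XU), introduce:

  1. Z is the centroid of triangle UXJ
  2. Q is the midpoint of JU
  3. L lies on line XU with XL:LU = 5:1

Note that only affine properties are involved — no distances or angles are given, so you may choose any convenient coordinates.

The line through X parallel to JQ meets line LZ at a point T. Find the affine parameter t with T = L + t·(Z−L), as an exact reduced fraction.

Assign X = (0, 0), J = (1, 0), U = (0, 1), B = (5, 1) — the answer is frame-independent, so this choice is without loss of generality.
1. Z is the centroid of triangle UXJ ⇒ Z = (1/3, 1/3)
2. Q is the midpoint of JU ⇒ Q = (1/2, 1/2)
3. L lies on line XU with XL:LU = 5:1 ⇒ L = (0, 5/6)
through X parallel to JQ: direction (-1/2, 1/2); meets LZ at T = (5/3, -5/3)
T = L + t·(Z−L) with t = 5

t = 5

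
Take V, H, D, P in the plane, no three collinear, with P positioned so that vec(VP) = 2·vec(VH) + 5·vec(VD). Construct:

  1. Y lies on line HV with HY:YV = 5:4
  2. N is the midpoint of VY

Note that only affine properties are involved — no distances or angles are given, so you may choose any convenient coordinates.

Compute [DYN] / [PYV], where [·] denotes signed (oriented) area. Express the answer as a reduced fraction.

[DYN]:[PYV] = 1/10

Set V = (0, 0), H = (1, 0), D = (0, 1), P = (2, 5); any affine frame gives the same invariant.
1. Y lies on line HV with HY:YV = 5:4 ⇒ Y = (4/9, 0)
2. N is the midpoint of VY ⇒ N = (2/9, 0)
2·[DYN] = -2/9, 2·[PYV] = -20/9
[DYN]:[PYV] = -2/9:-20/9 = 1/10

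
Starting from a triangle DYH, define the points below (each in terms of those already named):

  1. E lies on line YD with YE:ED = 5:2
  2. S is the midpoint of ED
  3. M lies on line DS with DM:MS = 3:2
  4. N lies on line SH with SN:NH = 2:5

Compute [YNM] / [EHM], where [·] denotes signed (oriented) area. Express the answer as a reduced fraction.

Choose coordinates D = (0, 0), Y = (1, 0), H = (0, 1).
1. E lies on line YD with YE:ED = 5:2 ⇒ E = (2/7, 0)
2. S is the midpoint of ED ⇒ S = (1/7, 0)
3. M lies on line DS with DM:MS = 3:2 ⇒ M = (3/35, 0)
4. N lies on line SH with SN:NH = 2:5 ⇒ N = (5/49, 2/7)
2·[YNM] = 64/245, 2·[EHM] = 1/5
[YNM]:[EHM] = 64/245:1/5 = 64/49

[YNM]:[EHM] = 64/49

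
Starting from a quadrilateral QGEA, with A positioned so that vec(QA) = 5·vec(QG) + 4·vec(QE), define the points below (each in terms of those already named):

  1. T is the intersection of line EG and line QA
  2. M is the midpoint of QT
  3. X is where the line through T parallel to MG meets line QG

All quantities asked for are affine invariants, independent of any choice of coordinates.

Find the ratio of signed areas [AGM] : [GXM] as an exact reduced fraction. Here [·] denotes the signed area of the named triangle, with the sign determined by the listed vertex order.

Work in coordinates with Q = (0, 0), G = (1, 0), E = (0, 1), A = (5, 4).
1. T is the intersection of line EG and line QA ⇒ T = (5/9, 4/9)
2. M is the midpoint of QT ⇒ M = (5/18, 2/9)
3. X is where the line through T parallel to MG meets line QG ⇒ X = (2, 0)
2·[AGM] = -34/9, 2·[GXM] = 2/9
[AGM]:[GXM] = -34/9:2/9 = -17

[AGM]:[GXM] = -17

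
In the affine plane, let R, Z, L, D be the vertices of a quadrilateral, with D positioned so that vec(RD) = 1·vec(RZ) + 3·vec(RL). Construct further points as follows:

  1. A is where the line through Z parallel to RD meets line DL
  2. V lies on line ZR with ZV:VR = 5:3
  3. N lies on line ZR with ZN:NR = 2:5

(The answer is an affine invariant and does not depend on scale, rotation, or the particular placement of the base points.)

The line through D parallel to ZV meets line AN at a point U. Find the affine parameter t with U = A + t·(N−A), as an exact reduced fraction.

t = 2/3

Choose coordinates R = (0, 0), Z = (1, 0), L = (0, 1), D = (1, 3).
1. A is where the line through Z parallel to RD meets line DL ⇒ A = (4, 9)
2. V lies on line ZR with ZV:VR = 5:3 ⇒ V = (3/8, 0)
3. N lies on line ZR with ZN:NR = 2:5 ⇒ N = (5/7, 0)
through D parallel to ZV: direction (-5/8, 0); meets AN at U = (38/21, 3)
U = A + t·(N−A) with t = 2/3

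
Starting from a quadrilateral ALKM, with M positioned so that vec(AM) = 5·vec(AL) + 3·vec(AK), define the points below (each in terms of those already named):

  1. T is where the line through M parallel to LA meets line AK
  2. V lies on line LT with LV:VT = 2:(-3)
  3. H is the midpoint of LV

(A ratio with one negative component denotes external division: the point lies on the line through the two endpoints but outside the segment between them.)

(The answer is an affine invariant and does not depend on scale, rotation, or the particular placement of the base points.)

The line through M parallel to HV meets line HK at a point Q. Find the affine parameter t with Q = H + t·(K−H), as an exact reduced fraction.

t = -15/2

Choose coordinates A = (0, 0), L = (1, 0), K = (0, 1), M = (5, 3).
1. T is where the line through M parallel to LA meets line AK ⇒ T = (0, 3)
2. V lies on line LT with LV:VT = 2:(-3) ⇒ V = (3, -6)
3. H is the midpoint of LV ⇒ H = (2, -3)
through M parallel to HV: direction (1, -3); meets HK at Q = (17, -33)
Q = H + t·(K−H) with t = -15/2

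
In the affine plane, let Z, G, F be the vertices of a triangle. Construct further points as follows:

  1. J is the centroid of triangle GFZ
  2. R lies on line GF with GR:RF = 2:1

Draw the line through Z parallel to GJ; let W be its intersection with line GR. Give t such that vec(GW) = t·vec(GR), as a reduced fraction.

Assign Z = (0, 0), G = (1, 0), F = (0, 1) — the answer is frame-independent, so this choice is without loss of generality.
1. J is the centroid of triangle GFZ ⇒ J = (1/3, 1/3)
2. R lies on line GF with GR:RF = 2:1 ⇒ R = (1/3, 2/3)
through Z parallel to GJ: direction (-2/3, 1/3); meets GR at W = (2, -1)
W = G + t·(R−G) with t = -3/2

t = -3/2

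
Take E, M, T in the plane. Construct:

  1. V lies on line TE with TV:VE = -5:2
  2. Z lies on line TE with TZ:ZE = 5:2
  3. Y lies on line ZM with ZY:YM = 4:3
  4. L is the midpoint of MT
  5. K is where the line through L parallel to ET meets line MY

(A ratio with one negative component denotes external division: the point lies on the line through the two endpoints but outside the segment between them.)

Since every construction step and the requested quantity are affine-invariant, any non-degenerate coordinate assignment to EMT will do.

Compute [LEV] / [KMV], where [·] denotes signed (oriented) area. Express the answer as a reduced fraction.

[LEV]:[KMV] = -7/10

Choose coordinates E = (0, 0), M = (1, 0), T = (0, 1).
1. V lies on line TE with TV:VE = -5:2 ⇒ V = (0, -2/3)
2. Z lies on line TE with TZ:ZE = 5:2 ⇒ Z = (0, 2/7)
3. Y lies on line ZM with ZY:YM = 4:3 ⇒ Y = (4/7, 6/49)
4. L is the midpoint of MT ⇒ L = (1/2, 1/2)
5. K is where the line through L parallel to ET meets line MY ⇒ K = (1/2, 1/7)
2·[LEV] = 1/3, 2·[KMV] = -10/21
[LEV]:[KMV] = 1/3:-10/21 = -7/10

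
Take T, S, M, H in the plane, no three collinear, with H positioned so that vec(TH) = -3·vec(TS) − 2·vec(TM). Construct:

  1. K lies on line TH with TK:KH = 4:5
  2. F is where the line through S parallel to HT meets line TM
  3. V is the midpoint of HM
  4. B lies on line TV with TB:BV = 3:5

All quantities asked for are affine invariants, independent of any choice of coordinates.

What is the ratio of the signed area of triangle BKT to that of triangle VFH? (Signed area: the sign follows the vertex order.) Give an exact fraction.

Assign T = (0, 0), S = (1, 0), M = (0, 1), H = (-3, -2) — the answer is frame-independent, so this choice is without loss of generality.
1. K lies on line TH with TK:KH = 4:5 ⇒ K = (-4/3, -8/9)
2. F is where the line through S parallel to HT meets line TM ⇒ F = (0, -2/3)
3. V is the midpoint of HM ⇒ V = (-3/2, -1/2)
4. B lies on line TV with TB:BV = 3:5 ⇒ B = (-9/16, -3/16)
2·[BKT] = 1/4, 2·[VFH] = -5/2
[BKT]:[VFH] = 1/4:-5/2 = -1/10

[BKT]:[VFH] = -1/10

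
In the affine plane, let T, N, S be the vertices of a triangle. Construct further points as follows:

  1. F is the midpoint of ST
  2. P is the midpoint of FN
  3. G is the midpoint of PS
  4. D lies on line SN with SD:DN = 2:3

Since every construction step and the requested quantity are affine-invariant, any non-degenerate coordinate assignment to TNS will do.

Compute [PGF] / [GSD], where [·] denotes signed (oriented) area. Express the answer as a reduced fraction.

Choose coordinates T = (0, 0), N = (1, 0), S = (0, 1).
1. F is the midpoint of ST ⇒ F = (0, 1/2)
2. P is the midpoint of FN ⇒ P = (1/2, 1/4)
3. G is the midpoint of PS ⇒ G = (1/4, 5/8)
4. D lies on line SN with SD:DN = 2:3 ⇒ D = (2/5, 3/5)
2·[PGF] = 1/8, 2·[GSD] = -1/20
[PGF]:[GSD] = 1/8:-1/20 = -5/2

[PGF]:[GSD] = -5/2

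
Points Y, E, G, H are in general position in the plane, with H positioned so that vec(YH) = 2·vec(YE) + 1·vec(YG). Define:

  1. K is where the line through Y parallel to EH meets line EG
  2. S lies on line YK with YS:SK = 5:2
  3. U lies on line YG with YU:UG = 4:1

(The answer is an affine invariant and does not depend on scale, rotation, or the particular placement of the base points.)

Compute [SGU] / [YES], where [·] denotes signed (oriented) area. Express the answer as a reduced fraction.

[SGU]:[YES] = 1/5

Choose coordinates Y = (0, 0), E = (1, 0), G = (0, 1), H = (2, 1).
1. K is where the line through Y parallel to EH meets line EG ⇒ K = (1/2, 1/2)
2. S lies on line YK with YS:SK = 5:2 ⇒ S = (5/14, 5/14)
3. U lies on line YG with YU:UG = 4:1 ⇒ U = (0, 4/5)
2·[SGU] = 1/14, 2·[YES] = 5/14
[SGU]:[YES] = 1/14:5/14 = 1/5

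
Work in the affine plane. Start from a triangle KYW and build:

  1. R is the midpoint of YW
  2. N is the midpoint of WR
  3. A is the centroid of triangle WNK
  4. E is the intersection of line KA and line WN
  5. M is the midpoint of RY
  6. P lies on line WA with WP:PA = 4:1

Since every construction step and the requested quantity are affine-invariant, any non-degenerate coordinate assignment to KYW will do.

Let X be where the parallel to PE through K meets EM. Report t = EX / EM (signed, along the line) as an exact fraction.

Set K = (0, 0), Y = (1, 0), W = (0, 1); any affine frame gives the same invariant.
1. R is the midpoint of YW ⇒ R = (1/2, 1/2)
2. N is the midpoint of WR ⇒ N = (1/4, 3/4)
3. A is the centroid of triangle WNK ⇒ A = (1/12, 7/12)
4. E is the intersection of line KA and line WN ⇒ E = (1/8, 7/8)
5. M is the midpoint of RY ⇒ M = (3/4, 1/4)
6. P lies on line WA with WP:PA = 4:1 ⇒ P = (1/15, 2/3)
through K parallel to PE: direction (7/120, 5/24); meets EM at X = (7/32, 25/32)
X = E + t·(M−E) with t = 3/20

t = 3/20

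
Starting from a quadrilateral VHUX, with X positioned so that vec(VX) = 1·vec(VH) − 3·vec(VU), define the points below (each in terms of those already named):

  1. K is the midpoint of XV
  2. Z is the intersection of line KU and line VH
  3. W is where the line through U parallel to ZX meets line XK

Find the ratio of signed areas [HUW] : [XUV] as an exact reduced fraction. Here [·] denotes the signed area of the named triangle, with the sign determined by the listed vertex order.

[HUW]:[XUV] = 11/3

Choose coordinates V = (0, 0), H = (1, 0), U = (0, 1), X = (1, -3).
1. K is the midpoint of XV ⇒ K = (1/2, -3/2)
2. Z is the intersection of line KU and line VH ⇒ Z = (1/5, 0)
3. W is where the line through U parallel to ZX meets line XK ⇒ W = (4/3, -4)
2·[HUW] = 11/3, 2·[XUV] = 1
[HUW]:[XUV] = 11/3:1 = 11/3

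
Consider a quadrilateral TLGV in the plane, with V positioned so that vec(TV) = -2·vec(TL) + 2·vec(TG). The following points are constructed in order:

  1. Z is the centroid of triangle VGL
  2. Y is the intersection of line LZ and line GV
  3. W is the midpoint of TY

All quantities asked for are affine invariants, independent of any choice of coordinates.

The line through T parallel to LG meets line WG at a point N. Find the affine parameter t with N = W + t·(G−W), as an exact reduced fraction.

t = -1/3

Assign T = (0, 0), L = (1, 0), G = (0, 1), V = (-2, 2) — the answer is frame-independent, so this choice is without loss of generality.
1. Z is the centroid of triangle VGL ⇒ Z = (-1/3, 1)
2. Y is the intersection of line LZ and line GV ⇒ Y = (-1, 3/2)
3. W is the midpoint of TY ⇒ W = (-1/2, 3/4)
through T parallel to LG: direction (-1, 1); meets WG at N = (-2/3, 2/3)
N = W + t·(G−W) with t = -1/3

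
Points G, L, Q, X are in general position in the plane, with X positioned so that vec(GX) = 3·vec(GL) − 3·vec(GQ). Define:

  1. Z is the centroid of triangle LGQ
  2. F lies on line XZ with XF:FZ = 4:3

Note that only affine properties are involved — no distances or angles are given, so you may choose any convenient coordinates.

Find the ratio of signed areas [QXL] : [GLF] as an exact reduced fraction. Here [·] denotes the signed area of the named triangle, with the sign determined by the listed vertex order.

[QXL]:[GLF] = -21/23

Work in coordinates with G = (0, 0), L = (1, 0), Q = (0, 1), X = (3, -3).
1. Z is the centroid of triangle LGQ ⇒ Z = (1/3, 1/3)
2. F lies on line XZ with XF:FZ = 4:3 ⇒ F = (31/21, -23/21)
2·[QXL] = 1, 2·[GLF] = -23/21
[QXL]:[GLF] = 1:-23/21 = -21/23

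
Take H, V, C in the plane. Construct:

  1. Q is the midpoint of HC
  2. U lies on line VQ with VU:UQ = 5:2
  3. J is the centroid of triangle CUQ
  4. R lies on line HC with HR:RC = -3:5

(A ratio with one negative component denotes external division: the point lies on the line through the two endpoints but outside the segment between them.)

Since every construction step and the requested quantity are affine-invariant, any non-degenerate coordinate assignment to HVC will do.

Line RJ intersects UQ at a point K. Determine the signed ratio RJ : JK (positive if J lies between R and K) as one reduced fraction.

RJ:JK = -13

Assign H = (0, 0), V = (1, 0), C = (0, 1) — the answer is frame-independent, so this choice is without loss of generality.
1. Q is the midpoint of HC ⇒ Q = (0, 1/2)
2. U lies on line VQ with VU:UQ = 5:2 ⇒ U = (2/7, 5/14)
3. J is the centroid of triangle CUQ ⇒ J = (2/21, 13/21)
4. R lies on line HC with HR:RC = -3:5 ⇒ R = (0, -3/2)
line RJ meets UQ at K = (8/91, 83/182)
J = R + t·(K−R) with t = 13/12, so RJ:JK = 13/12:-1/12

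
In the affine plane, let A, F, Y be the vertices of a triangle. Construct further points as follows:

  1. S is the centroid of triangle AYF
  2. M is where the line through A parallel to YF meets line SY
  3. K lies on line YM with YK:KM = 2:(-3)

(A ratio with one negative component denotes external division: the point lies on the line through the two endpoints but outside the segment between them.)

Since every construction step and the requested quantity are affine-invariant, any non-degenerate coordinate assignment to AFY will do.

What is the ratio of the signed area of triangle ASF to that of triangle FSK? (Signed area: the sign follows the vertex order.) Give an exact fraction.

Set A = (0, 0), F = (1, 0), Y = (0, 1); any affine frame gives the same invariant.
1. S is the centroid of triangle AYF ⇒ S = (1/3, 1/3)
2. M is where the line through A parallel to YF meets line SY ⇒ M = (1, -1)
3. K lies on line YM with YK:KM = 2:(-3) ⇒ K = (-2, 5)
2·[ASF] = -1/3, 2·[FSK] = -7/3
[ASF]:[FSK] = -1/3:-7/3 = 1/7

[ASF]:[FSK] = 1/7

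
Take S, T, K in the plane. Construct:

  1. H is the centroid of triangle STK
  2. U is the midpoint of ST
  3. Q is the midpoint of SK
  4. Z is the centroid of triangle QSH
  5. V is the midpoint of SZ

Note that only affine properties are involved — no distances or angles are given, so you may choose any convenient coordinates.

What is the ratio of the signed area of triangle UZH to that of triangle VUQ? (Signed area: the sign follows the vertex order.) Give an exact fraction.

Choose coordinates S = (0, 0), T = (1, 0), K = (0, 1).
1. H is the centroid of triangle STK ⇒ H = (1/3, 1/3)
2. U is the midpoint of ST ⇒ U = (1/2, 0)
3. Q is the midpoint of SK ⇒ Q = (0, 1/2)
4. Z is the centroid of triangle QSH ⇒ Z = (1/9, 5/18)
5. V is the midpoint of SZ ⇒ V = (1/18, 5/36)
2·[UZH] = -1/12, 2·[VUQ] = 11/72
[UZH]:[VUQ] = -1/12:11/72 = -6/11

[UZH]:[VUQ] = -6/11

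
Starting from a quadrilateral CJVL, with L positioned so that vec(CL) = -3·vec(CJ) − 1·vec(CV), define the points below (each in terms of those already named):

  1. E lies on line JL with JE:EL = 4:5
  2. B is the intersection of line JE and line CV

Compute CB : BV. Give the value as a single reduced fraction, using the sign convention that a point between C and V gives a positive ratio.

Assign C = (0, 0), J = (1, 0), V = (0, 1), L = (-3, -1) — the answer is frame-independent, so this choice is without loss of generality.
1. E lies on line JL with JE:EL = 4:5 ⇒ E = (-7/9, -4/9)
2. B is the intersection of line JE and line CV ⇒ B = (0, -1/4)
B = C + t·(V−C) with t = -1/4, so CB:BV = t:(1−t) = -1/4:5/4

CB:BV = -1/5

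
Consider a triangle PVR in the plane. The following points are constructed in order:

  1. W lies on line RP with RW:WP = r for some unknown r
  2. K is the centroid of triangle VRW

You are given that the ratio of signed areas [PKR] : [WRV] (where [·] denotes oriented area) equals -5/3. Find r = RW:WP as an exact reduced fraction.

r = 1/4

Choose coordinates P = (0, 0), V = (1, 0), R = (0, 1).
1. With RW:WP = r, write λ = r/(r+1) so W = R + λ·(P−R); W is affine-linear in λ
2. K is the centroid of triangle VRW ⇒ K is an affine combination of earlier points and hence also affine-linear in λ
Every point depending on W is an affine combination of W and λ-independent points, so each such coordinate is linear in λ; the λ² term in each signed area is a multiple of (P−R)×(P−R) = 0, so 2·[PKR] and 2·[WRV] are each linear in λ. Evaluating at λ=0 and λ=1:
  2·[PKR] = 1/3,   2·[WRV] = −λ
So [PKR]:[WRV] = (1/3) / (−λ). Setting this equal to -5/3:
  1/3 = -5/3·(−λ)  ⇒  λ = 1/5
Then r = λ/(1−λ) = (1/5)/(4/5) = 1/4. Check: with r = 1/4, W = (0, 4/5) and [PKR]:[WRV] = -5/3 as required.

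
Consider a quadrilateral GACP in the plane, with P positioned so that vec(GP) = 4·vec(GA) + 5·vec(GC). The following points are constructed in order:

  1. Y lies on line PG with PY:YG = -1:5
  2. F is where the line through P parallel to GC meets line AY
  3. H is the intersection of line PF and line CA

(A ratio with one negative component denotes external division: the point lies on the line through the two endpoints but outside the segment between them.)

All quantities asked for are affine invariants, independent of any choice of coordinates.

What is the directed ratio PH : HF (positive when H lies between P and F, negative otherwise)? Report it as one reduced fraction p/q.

PH:HF = -128/123

Set G = (0, 0), A = (1, 0), C = (0, 1), P = (4, 5); any affine frame gives the same invariant.
1. Y lies on line PG with PY:YG = -1:5 ⇒ Y = (5, 25/4)
2. F is where the line through P parallel to GC meets line AY ⇒ F = (4, 75/16)
3. H is the intersection of line PF and line CA ⇒ H = (4, -3)
H = P + t·(F−P) with t = 128/5, so PH:HF = t:(1−t) = 128/5:-123/5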